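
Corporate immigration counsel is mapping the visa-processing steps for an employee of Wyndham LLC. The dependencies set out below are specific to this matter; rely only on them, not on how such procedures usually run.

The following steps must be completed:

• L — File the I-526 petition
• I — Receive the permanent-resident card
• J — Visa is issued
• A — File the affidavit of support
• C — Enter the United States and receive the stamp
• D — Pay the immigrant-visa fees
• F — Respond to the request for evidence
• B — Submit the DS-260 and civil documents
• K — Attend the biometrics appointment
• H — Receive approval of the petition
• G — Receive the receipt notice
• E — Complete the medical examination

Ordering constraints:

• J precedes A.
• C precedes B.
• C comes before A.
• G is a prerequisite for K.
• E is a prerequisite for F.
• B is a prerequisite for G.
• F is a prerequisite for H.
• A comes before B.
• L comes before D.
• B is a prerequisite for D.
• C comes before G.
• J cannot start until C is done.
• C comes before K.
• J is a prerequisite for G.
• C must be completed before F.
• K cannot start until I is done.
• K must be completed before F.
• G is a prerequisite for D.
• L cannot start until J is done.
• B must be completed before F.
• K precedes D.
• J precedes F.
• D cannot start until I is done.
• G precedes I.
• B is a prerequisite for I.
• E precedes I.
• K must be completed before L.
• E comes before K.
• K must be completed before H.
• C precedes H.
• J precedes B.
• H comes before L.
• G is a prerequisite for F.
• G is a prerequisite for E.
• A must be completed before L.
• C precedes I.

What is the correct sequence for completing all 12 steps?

C has no prerequisites → C first.
J needed C, now all done → J.
A needed J and C, now all done → A.
B is the only step now ready → B.
G is the only step now ready → G.
E is the only step now ready → E.
I is the only step now ready → I.
K is the only step now ready → K.
F needed J, C, B, K, G and E, now all done → F.
H needed C, F and K, now all done → H.
L is the only step now ready → L.
Next only D has its prerequisites met → D.

C J A B G E I K F H L D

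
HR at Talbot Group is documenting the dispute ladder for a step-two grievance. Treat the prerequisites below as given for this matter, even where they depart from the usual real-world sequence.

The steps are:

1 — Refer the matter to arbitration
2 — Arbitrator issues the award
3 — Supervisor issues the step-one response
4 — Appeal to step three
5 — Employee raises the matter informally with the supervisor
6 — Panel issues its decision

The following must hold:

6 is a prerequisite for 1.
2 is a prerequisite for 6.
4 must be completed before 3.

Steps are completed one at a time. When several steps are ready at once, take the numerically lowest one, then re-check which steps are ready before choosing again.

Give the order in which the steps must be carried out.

2, 4 and 5 have no prerequisites; 2 has the earlier label, so 2 is first.
6 now also ready, so the ready set is {4, 5, 6}; 4 has the earlier label → 4.
3, 5 and 6 are all available; 3 has the earlier label → 3.
Now 5 and 6 have their prerequisites met. 5 has the earlier label, so 5 next.
6 is the only step now ready → 6.
That leaves 1 as the only ready step → 1.

2, 4, 3, 5, 6, 1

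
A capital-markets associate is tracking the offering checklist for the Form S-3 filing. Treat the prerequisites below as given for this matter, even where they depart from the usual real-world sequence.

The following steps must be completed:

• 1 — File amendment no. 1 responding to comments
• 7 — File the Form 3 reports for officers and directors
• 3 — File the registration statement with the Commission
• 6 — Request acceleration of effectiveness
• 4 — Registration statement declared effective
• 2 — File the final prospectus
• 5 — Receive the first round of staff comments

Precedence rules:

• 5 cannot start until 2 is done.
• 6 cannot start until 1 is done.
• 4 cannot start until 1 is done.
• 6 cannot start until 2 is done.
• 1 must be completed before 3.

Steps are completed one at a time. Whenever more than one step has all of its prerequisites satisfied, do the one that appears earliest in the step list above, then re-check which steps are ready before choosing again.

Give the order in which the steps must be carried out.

1 → 7 → 3 → 4 → 2 → 6 → 5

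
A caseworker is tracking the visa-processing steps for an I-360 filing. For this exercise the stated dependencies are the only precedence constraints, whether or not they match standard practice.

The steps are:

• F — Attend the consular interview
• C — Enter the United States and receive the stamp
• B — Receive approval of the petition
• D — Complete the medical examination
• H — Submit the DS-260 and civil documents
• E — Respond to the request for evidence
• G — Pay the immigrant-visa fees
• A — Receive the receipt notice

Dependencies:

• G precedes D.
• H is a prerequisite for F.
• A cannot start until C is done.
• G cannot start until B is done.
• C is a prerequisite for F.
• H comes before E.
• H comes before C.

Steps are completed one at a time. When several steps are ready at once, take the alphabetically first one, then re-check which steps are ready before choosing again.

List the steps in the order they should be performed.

Nothing is required for B and H. B has the earlier label → B first.
G now also ready, so the ready set is {G, H}; G has the earlier label → G.
Ready: D and H. D has the earlier label → D.
H is the only step now ready → H.
Now C and E have their prerequisites met. C has the earlier label, so C next.
A, E and F are all available; A has the earlier label → A.
Now E and F have their prerequisites met. E has the earlier label, so E next.
F needed C and H, now all done → F.

B, G, D, H, C, A, E, F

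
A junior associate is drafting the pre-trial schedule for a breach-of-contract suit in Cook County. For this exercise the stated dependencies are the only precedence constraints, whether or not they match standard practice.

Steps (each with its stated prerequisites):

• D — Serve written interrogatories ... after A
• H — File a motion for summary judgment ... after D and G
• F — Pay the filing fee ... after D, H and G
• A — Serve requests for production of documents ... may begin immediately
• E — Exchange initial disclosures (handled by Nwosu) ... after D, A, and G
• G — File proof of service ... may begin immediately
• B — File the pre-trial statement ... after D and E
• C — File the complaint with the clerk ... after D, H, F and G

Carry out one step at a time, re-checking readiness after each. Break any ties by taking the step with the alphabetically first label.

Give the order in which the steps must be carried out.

Nothing is required for A and G. A has the earlier label → A first.
D and G are both available; D has the earlier label → D.
G is the only step now ready → G.
E and H are both available; E has the earlier label → E.
B now also ready, so the ready set is {B, H}; B has the earlier label → B.
H needed D and G, now all done → H.
F needed D, G and H, now all done → F.
Next only C has its prerequisites met → C.

A D G E B H F C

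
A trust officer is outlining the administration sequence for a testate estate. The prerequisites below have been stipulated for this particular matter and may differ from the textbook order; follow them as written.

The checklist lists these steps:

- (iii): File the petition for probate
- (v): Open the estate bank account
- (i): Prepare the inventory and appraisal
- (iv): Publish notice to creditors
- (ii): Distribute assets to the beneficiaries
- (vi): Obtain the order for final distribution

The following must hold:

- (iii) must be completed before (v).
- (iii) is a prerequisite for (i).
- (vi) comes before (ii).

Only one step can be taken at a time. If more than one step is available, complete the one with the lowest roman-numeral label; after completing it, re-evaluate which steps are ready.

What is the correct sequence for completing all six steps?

(iii), (iv) and (vi) have no prerequisites; (iii) has the earlier label, so (iii) is first.
(i) and (v) now also ready, so the ready set is {(i), (iv), (v), (vi)}; (i) has the earlier label → (i).
(iv), (v) and (vi) are all available; (iv) has the earlier label → (iv).
(v) and (vi) are both available; (v) has the earlier label → (v).
That leaves (vi) as the only ready step → (vi).
Next only (ii) has its prerequisites met → (ii).

(iii) → (i) → (iv) → (v) → (vi) → (ii)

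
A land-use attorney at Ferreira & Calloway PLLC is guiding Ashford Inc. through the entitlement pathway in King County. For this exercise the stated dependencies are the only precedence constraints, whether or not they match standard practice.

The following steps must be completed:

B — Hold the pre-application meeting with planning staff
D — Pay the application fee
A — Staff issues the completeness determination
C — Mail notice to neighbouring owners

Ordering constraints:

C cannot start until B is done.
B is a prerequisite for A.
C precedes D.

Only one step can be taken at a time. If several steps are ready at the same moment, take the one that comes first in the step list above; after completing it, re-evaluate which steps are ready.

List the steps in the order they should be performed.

B A C D

B is the only step with nothing outstanding, so it goes first.
Ready: A and C. A is listed earlier → A.
That leaves C as the only ready step → C.
D needed C, now all done → D.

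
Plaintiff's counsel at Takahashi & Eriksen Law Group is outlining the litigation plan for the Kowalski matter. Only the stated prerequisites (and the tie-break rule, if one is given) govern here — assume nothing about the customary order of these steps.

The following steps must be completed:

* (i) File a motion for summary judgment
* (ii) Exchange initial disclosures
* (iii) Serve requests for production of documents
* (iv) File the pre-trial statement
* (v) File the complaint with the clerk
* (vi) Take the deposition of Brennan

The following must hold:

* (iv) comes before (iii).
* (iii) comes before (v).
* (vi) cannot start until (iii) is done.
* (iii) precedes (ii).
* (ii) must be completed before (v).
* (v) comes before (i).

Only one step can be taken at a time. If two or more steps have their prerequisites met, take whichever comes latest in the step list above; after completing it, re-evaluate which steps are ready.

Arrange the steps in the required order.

(iv), (iii), (vi), (ii), (v), (i)

Only (iv) has no prerequisites, so it is first.
(iii) is the only step now ready → (iii).
Ready: (vi) and (ii). (vi) is listed later → (vi).
(ii) needed (iii), now all done → (ii).
Next only (v) has its prerequisites met → (v).
(i) needed (v), now all done → (i).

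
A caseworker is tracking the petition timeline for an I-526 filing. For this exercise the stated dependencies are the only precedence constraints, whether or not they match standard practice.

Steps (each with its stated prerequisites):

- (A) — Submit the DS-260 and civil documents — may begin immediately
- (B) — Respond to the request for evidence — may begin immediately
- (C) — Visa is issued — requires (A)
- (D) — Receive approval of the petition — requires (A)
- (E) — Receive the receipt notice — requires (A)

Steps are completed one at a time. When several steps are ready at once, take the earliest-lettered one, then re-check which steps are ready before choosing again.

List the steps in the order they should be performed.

Nothing is required for (A) and (B). (A) has the earlier label → (A) first.
(C), (D) and (E) now also ready, so the ready set is {(B), (C), (D), (E)}; (B) has the earlier label → (B).
Ready: (C), (D) and (E). (C) has the earlier label → (C).
Ready: (D) and (E). (D) has the earlier label → (D).
Next only (E) has its prerequisites met → (E).

(A) (B) (C) (D) (E)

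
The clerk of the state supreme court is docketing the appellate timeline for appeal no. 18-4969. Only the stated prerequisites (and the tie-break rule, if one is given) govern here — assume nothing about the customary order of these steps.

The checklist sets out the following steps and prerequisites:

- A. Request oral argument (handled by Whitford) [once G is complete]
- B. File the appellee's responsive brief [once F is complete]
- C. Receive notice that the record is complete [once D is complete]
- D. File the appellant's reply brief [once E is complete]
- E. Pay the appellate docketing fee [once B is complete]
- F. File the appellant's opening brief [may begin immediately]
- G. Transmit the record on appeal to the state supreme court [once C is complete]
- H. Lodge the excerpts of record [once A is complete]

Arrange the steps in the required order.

F, B, E, D, C, G, A, H

Only F has no prerequisites, so it is first.
B needed F, now all done → B.
That leaves E as the only ready step → E.
D needed E, now all done → D.
C needed D, now all done → C.
G needed C, now all done → G.
Next only A has its prerequisites met → A.
Next only H has its prerequisites met → H.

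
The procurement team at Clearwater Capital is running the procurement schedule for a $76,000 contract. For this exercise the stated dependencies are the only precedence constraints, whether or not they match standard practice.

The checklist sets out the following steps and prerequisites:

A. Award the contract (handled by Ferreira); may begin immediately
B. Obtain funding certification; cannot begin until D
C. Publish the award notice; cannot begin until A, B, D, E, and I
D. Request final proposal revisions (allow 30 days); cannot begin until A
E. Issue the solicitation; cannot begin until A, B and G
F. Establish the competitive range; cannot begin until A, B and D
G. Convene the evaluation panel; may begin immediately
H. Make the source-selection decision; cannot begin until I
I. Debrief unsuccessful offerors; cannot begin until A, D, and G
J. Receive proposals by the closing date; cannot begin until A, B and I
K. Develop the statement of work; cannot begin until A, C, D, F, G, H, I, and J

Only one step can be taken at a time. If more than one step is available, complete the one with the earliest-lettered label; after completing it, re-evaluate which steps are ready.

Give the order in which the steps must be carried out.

A and G have no prerequisites; A has the earlier label, so A is first.
D now also ready, so the ready set is {D, G}; D has the earlier label → D.
B now also ready, so the ready set is {B, G}; B has the earlier label → B.
F now also ready, so the ready set is {F, G}; F has the earlier label → F.
That leaves G as the only ready step → G.
Now E and I have their prerequisites met. E has the earlier label, so E next.
I needed A, D and G, now all done → I.
Now C, H and J have their prerequisites met. C has the earlier label, so C next.
Ready: H and J. H has the earlier label → H.
J needed A, B and I, now all done → J.
That leaves K as the only ready step → K.

A → D → B → F → G → E → I → C → H → J → K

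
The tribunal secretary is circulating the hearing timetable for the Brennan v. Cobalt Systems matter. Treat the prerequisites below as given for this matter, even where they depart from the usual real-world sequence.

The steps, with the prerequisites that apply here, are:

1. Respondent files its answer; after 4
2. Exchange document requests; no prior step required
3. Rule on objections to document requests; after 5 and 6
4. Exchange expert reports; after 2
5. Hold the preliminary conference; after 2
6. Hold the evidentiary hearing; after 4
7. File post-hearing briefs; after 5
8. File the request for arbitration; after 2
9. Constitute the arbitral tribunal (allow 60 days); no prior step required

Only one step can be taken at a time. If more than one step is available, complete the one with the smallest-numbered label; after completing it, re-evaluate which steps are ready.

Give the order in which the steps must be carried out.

2 and 9 have no prerequisites; 2 has the earlier label, so 2 is first.
4, 5, 8 and 9 are all available; 4 has the earlier label → 4.
Ready: 1, 5, 6, 8 and 9. 1 has the earlier label → 1.
Now 5, 6, 8 and 9 have their prerequisites met. 5 has the earlier label, so 5 next.
6, 7, 8 and 9 are all available; 6 has the earlier label → 6.
3 now also ready, so the ready set is {3, 7, 8, 9}; 3 has the earlier label → 3.
Ready: 7, 8 and 9. 7 has the earlier label → 7.
Ready: 8 and 9. 8 has the earlier label → 8.
That leaves 9 as the only ready step → 9.

2 4 1 5 6 3 7 8 9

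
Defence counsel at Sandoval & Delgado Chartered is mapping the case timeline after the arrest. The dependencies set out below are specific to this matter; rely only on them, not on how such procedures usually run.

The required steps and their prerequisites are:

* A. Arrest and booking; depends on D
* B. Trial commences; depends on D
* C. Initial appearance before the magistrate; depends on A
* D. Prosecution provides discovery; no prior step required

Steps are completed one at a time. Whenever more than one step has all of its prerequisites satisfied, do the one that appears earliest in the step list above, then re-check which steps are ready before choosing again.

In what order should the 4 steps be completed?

D has no prerequisites → D first.
Now A and B have their prerequisites met. A is listed earlier, so A next.
C now also ready, so the ready set is {B, C}; B is listed earlier → B.
C needed A, now all done → C.

D A B C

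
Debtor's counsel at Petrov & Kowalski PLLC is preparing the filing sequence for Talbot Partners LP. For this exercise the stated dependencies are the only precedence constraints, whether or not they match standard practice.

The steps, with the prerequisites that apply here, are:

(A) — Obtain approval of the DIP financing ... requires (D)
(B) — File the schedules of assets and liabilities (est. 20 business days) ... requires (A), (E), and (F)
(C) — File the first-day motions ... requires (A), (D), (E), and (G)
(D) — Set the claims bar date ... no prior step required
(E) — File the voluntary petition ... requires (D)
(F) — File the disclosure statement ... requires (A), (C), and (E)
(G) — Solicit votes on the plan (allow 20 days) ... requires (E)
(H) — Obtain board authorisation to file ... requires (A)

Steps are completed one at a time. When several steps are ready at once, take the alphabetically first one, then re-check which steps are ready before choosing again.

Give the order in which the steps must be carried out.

(D) has no prerequisites → (D) first.
Now (A) and (E) have their prerequisites met. (A) has the earlier label, so (A) next.
Ready: (E) and (H). (E) has the earlier label → (E).
Ready: (G) and (H). (G) has the earlier label → (G).
Ready: (C) and (H). (C) has the earlier label → (C).
Ready: (F) and (H). (F) has the earlier label → (F).
Now (B) and (H) have their prerequisites met. (B) has the earlier label, so (B) next.
(H) is the only step now ready → (H).

(D) (A) (E) (G) (C) (F) (B) (H)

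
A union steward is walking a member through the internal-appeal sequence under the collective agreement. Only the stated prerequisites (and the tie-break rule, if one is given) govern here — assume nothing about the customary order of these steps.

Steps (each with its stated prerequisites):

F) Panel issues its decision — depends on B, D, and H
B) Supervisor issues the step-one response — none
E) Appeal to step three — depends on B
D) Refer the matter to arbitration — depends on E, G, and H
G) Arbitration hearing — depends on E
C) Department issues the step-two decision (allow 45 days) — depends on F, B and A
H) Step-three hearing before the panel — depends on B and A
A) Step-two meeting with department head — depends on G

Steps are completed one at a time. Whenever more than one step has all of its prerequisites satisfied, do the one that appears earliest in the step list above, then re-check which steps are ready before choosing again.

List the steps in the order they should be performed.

B E G A H D F C

Only B has no prerequisites, so it is first.
E needed B, now all done → E.
Next only G has its prerequisites met → G.
A is the only step now ready → A.
H needed B and A, now all done → H.
D needed E, G and H, now all done → D.
F is the only step now ready → F.
C needed F, B and A, now all done → C.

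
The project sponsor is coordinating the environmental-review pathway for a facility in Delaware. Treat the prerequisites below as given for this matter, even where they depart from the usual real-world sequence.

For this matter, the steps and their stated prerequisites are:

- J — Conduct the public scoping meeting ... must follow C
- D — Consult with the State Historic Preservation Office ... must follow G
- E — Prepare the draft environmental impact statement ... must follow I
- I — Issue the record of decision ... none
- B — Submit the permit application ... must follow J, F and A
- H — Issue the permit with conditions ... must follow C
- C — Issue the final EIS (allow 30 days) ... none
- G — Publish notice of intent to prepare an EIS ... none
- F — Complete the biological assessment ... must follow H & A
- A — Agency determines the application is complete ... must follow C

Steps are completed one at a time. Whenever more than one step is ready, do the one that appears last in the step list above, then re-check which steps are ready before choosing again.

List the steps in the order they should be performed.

Nothing is required for G, C and I. G is listed later → G first.
Now C, I and D have their prerequisites met. C is listed later, so C next.
Now A, H, I, D and J have their prerequisites met. A is listed later, so A next.
Ready: H, I, D and J. H is listed later → H.
F now also ready, so the ready set is {F, I, D, J}; F is listed later → F.
Ready: I, D and J. I is listed later → I.
Now E, D and J have their prerequisites met. E is listed later, so E next.
D and J are both available; D is listed later → D.
J needed C, now all done → J.
B is the only step now ready → B.

G, C, A, H, F, I, E, D, J, B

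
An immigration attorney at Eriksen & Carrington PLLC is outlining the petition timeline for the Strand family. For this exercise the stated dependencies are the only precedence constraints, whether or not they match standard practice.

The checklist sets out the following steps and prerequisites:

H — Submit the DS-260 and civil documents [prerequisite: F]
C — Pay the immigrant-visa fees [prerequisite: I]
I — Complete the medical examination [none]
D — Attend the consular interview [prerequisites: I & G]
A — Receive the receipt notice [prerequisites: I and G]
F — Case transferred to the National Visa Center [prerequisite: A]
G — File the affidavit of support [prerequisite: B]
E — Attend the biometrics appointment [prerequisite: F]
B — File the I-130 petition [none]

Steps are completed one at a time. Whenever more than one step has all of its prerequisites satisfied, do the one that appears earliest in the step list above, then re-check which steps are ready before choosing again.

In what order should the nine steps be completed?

I, C, B, G, D, A, F, H, E

Nothing is required for I and B. I is listed earlier → I first.
Ready: C and B. C is listed earlier → C.
B is the only step now ready → B.
That leaves G as the only ready step → G.
Ready: D and A. D is listed earlier → D.
A is the only step now ready → A.
F is the only step now ready → F.
Now H and E have their prerequisites met. H is listed earlier, so H next.
E needed F, now all done → E.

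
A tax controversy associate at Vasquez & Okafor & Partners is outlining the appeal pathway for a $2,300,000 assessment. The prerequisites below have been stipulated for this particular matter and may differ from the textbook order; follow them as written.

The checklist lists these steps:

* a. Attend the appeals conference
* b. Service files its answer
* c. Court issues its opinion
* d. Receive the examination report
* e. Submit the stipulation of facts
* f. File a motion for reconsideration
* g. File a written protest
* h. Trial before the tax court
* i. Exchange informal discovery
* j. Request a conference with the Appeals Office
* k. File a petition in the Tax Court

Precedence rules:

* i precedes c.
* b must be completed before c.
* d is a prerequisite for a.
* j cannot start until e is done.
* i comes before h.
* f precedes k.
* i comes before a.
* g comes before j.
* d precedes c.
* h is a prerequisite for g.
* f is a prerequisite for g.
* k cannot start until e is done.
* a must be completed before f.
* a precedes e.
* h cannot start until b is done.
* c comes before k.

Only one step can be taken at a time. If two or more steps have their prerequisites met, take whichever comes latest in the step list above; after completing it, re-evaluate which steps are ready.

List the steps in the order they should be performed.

i → d → b → h → c → a → f → g → e → k → j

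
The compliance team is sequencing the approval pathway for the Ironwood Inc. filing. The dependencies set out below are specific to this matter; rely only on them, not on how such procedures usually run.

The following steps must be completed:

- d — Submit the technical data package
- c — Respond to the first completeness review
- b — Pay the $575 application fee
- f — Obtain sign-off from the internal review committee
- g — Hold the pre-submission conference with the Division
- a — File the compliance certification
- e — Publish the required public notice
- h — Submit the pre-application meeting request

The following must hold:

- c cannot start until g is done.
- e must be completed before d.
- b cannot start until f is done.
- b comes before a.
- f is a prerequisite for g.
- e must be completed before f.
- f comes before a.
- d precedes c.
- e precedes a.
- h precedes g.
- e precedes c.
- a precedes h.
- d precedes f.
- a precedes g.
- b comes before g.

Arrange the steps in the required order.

e is the only step with nothing outstanding, so it goes first.
d needed e, now all done → d.
f is the only step now ready → f.
Next only b has its prerequisites met → b.
Next only a has its prerequisites met → a.
h needed a, now all done → h.
g needed b, f, a and h, now all done → g.
c needed d, g and e, now all done → c.

e d f b a h g c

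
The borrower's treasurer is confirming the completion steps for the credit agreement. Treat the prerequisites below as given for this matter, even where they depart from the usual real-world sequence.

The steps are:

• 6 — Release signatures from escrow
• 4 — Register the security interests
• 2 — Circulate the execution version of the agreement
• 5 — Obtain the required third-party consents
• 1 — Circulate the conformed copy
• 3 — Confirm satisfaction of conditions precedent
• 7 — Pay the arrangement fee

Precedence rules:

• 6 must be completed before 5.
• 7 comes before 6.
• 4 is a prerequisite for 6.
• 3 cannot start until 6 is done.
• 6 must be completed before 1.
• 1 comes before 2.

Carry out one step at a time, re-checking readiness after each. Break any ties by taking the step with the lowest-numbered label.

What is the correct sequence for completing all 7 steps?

4 and 7 have no prerequisites; 4 has the earlier label, so 4 is first.
That leaves 7 as the only ready step → 7.
6 needed 4 and 7, now all done → 6.
Ready: 1, 3 and 5. 1 has the earlier label → 1.
2 now also ready, so the ready set is {2, 3, 5}; 2 has the earlier label → 2.
Ready: 3 and 5. 3 has the earlier label → 3.
That leaves 5 as the only ready step → 5.

4 7 6 1 2 3 5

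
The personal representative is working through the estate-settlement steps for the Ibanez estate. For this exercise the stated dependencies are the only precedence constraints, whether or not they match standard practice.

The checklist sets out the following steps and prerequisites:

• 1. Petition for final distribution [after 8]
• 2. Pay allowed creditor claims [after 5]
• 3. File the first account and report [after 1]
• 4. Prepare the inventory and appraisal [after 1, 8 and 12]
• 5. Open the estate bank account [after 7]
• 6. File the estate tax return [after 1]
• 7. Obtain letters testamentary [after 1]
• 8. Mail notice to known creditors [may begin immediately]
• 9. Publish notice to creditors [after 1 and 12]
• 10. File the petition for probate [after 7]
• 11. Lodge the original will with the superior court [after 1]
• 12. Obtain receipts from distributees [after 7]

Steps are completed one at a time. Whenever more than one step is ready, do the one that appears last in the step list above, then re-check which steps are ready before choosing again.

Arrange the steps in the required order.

8 → 1 → 11 → 7 → 12 → 10 → 9 → 6 → 5 → 4 → 3 → 2

8 has no prerequisites → 8 first.
Next only 1 has its prerequisites met → 1.
11, 7, 6 and 3 are all available; 11 is listed later → 11.
Ready: 7, 6 and 3. 7 is listed later → 7.
12, 10 and 5 now also ready, so the ready set is {12, 10, 6, 5, 3}; 12 is listed later → 12.
9 and 4 now also ready, so the ready set is {10, 9, 6, 5, 4, 3}; 10 is listed later → 10.
Ready: 9, 6, 5, 4 and 3. 9 is listed later → 9.
Now 6, 5, 4 and 3 have their prerequisites met. 6 is listed later, so 6 next.
Ready: 5, 4 and 3. 5 is listed later → 5.
Now 4, 3 and 2 have their prerequisites met. 4 is listed later, so 4 next.
3 and 2 are both available; 3 is listed later → 3.
Next only 2 has its prerequisites met → 2.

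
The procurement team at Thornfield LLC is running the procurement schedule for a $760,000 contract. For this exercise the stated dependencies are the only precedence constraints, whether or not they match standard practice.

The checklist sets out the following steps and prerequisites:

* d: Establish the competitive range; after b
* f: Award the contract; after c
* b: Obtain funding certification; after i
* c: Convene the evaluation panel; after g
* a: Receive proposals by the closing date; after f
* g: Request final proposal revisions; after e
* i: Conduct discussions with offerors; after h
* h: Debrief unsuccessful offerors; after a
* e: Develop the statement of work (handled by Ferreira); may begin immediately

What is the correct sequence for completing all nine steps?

e, g, c, f, a, h, i, b, d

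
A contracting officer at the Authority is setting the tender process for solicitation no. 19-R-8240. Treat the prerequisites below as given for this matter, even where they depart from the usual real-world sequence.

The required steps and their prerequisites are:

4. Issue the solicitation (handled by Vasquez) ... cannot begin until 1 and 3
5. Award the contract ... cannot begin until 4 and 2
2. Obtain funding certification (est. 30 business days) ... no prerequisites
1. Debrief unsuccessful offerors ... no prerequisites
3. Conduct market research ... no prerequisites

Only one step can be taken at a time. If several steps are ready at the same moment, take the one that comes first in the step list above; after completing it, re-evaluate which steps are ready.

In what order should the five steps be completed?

2, 1, 3, 4, 5

2, 1 and 3 have no prerequisites; 2 is listed earlier, so 2 is first.
Now 1 and 3 have their prerequisites met. 1 is listed earlier, so 1 next.
That leaves 3 as the only ready step → 3.
That leaves 4 as the only ready step → 4.
5 is the only step now ready → 5.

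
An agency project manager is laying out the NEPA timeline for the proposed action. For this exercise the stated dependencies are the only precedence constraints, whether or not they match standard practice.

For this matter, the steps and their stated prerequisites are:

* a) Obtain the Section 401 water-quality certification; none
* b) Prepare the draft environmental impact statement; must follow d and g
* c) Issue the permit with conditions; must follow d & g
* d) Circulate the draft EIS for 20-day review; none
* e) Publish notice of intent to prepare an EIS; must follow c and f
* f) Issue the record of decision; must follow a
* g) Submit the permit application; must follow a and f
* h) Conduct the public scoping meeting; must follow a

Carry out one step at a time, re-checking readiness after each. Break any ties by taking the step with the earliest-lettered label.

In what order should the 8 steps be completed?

a and d have no prerequisites; a has the earlier label, so a is first.
f and h now also ready, so the ready set is {d, f, h}; d has the earlier label → d.
Ready: f and h. f has the earlier label → f.
g now also ready, so the ready set is {g, h}; g has the earlier label → g.
b and c now also ready, so the ready set is {b, c, h}; b has the earlier label → b.
Now c and h have their prerequisites met. c has the earlier label, so c next.
e and h are both available; e has the earlier label → e.
That leaves h as the only ready step → h.

a, d, f, g, b, c, e, h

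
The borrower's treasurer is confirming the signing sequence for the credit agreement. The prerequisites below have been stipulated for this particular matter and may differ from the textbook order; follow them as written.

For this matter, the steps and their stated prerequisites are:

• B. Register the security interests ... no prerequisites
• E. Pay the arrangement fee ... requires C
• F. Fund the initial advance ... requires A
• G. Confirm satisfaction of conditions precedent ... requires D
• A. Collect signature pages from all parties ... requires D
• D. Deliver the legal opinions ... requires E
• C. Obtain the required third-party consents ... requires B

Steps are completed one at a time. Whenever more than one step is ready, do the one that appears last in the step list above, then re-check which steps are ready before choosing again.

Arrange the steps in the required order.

B is the only step with nothing outstanding, so it goes first.
Next only C has its prerequisites met → C.
That leaves E as the only ready step → E.
D needed E, now all done → D.
A and G are both available; A is listed later → A.
F now also ready, so the ready set is {G, F}; G is listed later → G.
That leaves F as the only ready step → F.

B, C, E, D, A, G, F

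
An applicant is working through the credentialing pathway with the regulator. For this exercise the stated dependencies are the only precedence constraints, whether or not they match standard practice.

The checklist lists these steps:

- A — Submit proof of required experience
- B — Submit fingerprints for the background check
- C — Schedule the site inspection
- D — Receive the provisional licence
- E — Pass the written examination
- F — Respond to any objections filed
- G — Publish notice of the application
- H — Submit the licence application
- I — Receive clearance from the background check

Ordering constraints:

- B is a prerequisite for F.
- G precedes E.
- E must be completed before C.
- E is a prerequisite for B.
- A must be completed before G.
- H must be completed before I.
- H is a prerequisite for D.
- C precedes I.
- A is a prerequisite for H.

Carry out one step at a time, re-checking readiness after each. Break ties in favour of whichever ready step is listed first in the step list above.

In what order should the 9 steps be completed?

A, G, E, B, C, F, H, D, I

A has no prerequisites → A first.
Ready: G and H. G is listed earlier → G.
E now also ready, so the ready set is {E, H}; E is listed earlier → E.
B and C now also ready, so the ready set is {B, C, H}; B is listed earlier → B.
F now also ready, so the ready set is {C, F, H}; C is listed earlier → C.
Now F and H have their prerequisites met. F is listed earlier, so F next.
H is the only step now ready → H.
Ready: D and I. D is listed earlier → D.
I needed C and H, now all done → I.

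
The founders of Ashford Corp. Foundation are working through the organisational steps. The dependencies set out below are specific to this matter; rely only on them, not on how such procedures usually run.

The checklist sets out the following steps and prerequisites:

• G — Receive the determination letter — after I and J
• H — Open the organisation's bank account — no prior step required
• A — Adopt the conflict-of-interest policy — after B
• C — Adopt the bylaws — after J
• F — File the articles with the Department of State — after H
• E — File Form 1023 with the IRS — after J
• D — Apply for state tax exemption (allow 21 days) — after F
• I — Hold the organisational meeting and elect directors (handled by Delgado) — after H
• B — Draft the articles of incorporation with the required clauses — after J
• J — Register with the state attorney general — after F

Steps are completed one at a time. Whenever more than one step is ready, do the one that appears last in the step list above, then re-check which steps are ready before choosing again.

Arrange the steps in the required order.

H is the only step with nothing outstanding, so it goes first.
Now I and F have their prerequisites met. I is listed later, so I next.
That leaves F as the only ready step → F.
Ready: J and D. J is listed later → J.
Now B, D, E, C and G have their prerequisites met. B is listed later, so B next.
D, E, C, A and G are all available; D is listed later → D.
E, C, A and G are all available; E is listed later → E.
Ready: C, A and G. C is listed later → C.
Now A and G have their prerequisites met. A is listed later, so A next.
That leaves G as the only ready step → G.

H → I → F → J → B → D → E → C → A → G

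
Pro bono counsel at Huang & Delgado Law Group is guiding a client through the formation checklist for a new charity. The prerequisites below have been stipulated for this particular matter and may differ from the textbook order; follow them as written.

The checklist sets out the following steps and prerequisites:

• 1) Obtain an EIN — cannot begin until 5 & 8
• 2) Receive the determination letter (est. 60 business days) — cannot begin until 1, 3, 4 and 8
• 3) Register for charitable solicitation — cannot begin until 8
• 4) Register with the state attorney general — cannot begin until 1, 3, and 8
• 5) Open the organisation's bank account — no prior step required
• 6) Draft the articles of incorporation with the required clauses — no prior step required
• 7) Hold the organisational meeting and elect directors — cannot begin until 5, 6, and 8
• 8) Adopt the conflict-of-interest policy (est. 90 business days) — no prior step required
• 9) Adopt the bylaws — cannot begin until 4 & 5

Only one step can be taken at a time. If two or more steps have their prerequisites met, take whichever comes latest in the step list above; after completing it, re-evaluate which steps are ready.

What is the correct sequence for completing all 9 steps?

8 → 6 → 5 → 7 → 3 → 1 → 4 → 9 → 2

8, 6 and 5 have no prerequisites; 8 is listed later, so 8 is first.
6, 5 and 3 are all available; 6 is listed later → 6.
Ready: 5 and 3. 5 is listed later → 5.
Now 7, 3 and 1 have their prerequisites met. 7 is listed later, so 7 next.
3 and 1 are both available; 3 is listed later → 3.
1 needed 8 and 5, now all done → 1.
Next only 4 has its prerequisites met → 4.
Now 9 and 2 have their prerequisites met. 9 is listed later, so 9 next.
Next only 2 has its prerequisites met → 2.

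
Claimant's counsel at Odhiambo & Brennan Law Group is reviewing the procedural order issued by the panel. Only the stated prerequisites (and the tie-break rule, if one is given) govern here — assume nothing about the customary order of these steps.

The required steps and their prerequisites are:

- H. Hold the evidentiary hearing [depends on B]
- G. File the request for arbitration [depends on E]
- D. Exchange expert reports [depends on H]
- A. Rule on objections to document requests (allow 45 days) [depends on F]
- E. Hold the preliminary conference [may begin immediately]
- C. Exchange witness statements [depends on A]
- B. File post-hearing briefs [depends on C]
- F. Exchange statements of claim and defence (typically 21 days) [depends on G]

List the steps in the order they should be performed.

E has no prerequisites → E first.
G needed E, now all done → G.
F is the only step now ready → F.
A is the only step now ready → A.
That leaves C as the only ready step → C.
B is the only step now ready → B.
H needed B, now all done → H.
That leaves D as the only ready step → D.

E, G, F, A, C, B, H, D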